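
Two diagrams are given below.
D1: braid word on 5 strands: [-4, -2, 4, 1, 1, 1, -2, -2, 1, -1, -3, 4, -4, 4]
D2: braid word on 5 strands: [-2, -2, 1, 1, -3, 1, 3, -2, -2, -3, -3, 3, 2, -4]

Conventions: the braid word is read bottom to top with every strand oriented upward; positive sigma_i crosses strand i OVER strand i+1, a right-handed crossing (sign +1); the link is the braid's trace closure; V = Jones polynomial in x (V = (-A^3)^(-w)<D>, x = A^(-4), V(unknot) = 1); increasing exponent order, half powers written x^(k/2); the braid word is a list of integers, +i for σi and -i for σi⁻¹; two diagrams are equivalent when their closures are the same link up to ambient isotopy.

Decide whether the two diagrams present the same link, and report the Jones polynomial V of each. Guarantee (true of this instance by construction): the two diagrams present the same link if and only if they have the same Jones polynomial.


equivalent: yes
D1 (bracket -A^-12 + A^-8 - A^-4 + 3 - A^4 + A^8 - A^12; 14 crossings at w = 0): V = -x^-3 + x^-2 - x^-1 + 3 - x + x^2 - x^3
V(D2) = -x^-3 + x^-2 - x^-1 + 3 - x + x^2 - x^3  (w -2, c 14, <D> = -A^-18 + A^-14 - A^-10 + 3A^-6 - A^-2 + A^2 - A^6)
key observation: Markov moves rewrite D1 (14 crossings) into D2 (14)


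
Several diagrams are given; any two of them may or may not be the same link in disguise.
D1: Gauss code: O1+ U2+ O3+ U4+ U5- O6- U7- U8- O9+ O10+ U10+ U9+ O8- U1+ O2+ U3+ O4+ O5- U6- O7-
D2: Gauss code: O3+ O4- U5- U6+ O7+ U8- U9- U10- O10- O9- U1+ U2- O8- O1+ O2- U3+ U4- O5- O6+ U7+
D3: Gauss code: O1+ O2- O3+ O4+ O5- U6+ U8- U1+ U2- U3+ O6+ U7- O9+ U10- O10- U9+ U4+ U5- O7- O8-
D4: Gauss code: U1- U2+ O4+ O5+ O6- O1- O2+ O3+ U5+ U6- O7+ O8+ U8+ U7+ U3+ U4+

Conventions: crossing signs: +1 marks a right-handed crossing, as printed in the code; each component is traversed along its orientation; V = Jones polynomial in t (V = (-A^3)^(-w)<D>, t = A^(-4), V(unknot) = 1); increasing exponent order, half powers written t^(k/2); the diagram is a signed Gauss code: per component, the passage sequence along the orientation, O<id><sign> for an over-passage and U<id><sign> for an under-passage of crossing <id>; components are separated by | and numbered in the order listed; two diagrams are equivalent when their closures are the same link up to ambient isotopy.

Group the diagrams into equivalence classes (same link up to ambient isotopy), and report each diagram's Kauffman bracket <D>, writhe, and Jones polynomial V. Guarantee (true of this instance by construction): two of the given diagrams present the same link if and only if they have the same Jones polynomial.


classes: {D1, D2, D3, D4}
V(D1) = 1  [10 crossings, <D> = A^6, w = +2]
V(D2) = 1  (w -2, c 10, <D> = A^-6)
V(D3) = 1  (w 0, c 10, <D> = 1)
V(D4) = 1  [8 crossings, <D> = A^12, w = +4]
note: all 4 diagrams share one V(t), hence one class


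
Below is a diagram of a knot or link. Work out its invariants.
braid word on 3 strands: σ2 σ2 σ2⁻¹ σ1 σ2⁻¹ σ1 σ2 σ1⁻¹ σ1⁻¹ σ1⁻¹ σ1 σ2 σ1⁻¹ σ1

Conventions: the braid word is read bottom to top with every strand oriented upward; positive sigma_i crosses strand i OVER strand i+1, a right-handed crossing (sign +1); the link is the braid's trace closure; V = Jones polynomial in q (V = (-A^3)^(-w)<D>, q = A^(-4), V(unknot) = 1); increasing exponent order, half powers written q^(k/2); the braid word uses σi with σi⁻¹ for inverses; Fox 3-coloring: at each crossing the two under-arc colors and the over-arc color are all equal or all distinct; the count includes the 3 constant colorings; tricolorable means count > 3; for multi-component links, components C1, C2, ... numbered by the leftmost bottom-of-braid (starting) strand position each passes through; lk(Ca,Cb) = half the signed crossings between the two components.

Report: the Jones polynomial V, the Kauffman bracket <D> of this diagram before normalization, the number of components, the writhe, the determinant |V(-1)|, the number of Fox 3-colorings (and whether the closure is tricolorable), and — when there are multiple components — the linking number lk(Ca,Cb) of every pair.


V = -q^-1 + 2 - q + 2q^2 - q^3 + q^4 - q^5
<D> = -A^-14 + A^-10 - A^-6 + 2A^-2 - A^2 + 2A^6 - A^10 (w = +2)
1 component over 14 crossings, w = +2
9 Fox colorings among 3^14, |V(-1)| = 9: tricolorable
why: det 9 = |V(-1)|; divisible by 3, so tricolorable


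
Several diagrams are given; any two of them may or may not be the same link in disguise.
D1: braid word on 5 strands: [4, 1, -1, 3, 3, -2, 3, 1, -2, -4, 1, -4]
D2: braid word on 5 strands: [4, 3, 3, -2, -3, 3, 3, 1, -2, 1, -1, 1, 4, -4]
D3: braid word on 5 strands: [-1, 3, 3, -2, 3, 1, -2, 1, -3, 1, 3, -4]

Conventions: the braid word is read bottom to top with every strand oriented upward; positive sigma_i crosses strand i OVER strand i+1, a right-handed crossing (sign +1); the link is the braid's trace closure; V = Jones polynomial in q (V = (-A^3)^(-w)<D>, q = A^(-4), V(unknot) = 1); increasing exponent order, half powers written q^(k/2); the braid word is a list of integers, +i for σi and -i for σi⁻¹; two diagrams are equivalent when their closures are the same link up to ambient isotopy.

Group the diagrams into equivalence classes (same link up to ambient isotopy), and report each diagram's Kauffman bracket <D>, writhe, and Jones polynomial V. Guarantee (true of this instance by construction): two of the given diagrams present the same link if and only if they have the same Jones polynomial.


equivalence classes: {D1, D2, D3}
D1 (bracket -A^-18 + 2A^-14 - 3A^-10 + 4A^-6 - 3A^-2 + 3A^2 - 2A^6 + A^10; 12 crossings at w = +2): V = q^-1 - 2 + 3q - 3q^2 + 4q^3 - 3q^4 + 2q^5 - q^6
V(D2) = q^-1 - 2 + 3q - 3q^2 + 4q^3 - 3q^4 + 2q^5 - q^6  (w +4, c 14, <D> = -A^-12 + 2A^-8 - 3A^-4 + 4 - 3A^4 + 3A^8 - 2A^12 + A^16)
V(D3) = q^-1 - 2 + 3q - 3q^2 + 4q^3 - 3q^4 + 2q^5 - q^6  (w +2, c 12, <D> = -A^-18 + 2A^-14 - 3A^-10 + 4A^-6 - 3A^-2 + 3A^2 - 2A^6 + A^10)
observation: all 3 diagrams share one V(q), hence one class


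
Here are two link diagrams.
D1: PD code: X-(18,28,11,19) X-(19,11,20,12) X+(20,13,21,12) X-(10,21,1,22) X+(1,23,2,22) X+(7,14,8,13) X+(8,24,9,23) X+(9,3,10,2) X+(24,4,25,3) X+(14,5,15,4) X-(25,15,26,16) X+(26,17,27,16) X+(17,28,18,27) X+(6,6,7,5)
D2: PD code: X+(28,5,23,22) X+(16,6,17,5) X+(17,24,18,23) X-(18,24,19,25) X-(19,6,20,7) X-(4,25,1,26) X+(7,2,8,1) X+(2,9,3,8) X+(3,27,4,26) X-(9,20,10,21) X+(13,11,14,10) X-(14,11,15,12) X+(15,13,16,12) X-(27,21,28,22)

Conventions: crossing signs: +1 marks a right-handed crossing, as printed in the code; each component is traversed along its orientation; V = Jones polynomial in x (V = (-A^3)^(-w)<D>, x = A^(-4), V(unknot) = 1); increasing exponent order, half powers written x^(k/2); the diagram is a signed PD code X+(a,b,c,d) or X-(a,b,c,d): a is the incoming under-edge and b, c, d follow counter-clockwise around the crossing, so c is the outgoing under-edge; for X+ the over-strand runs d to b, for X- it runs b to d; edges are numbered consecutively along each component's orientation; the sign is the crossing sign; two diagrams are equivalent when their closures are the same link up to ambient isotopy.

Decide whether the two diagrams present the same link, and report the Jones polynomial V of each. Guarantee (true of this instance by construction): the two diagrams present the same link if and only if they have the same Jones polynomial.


same link: no
V(D1) = x + 2x^3 + x^5  [14 crossings, <D> = A^-2 + 2A^6 + A^14, w = +6]
D2 (bracket A^-6 + A^-2 + A^2 + A^6; 14 crossings at w = +2): V = 1 + x + x^2 + x^3
note: 2 classes among 2 diagrams; unequal V(x) rules out equality


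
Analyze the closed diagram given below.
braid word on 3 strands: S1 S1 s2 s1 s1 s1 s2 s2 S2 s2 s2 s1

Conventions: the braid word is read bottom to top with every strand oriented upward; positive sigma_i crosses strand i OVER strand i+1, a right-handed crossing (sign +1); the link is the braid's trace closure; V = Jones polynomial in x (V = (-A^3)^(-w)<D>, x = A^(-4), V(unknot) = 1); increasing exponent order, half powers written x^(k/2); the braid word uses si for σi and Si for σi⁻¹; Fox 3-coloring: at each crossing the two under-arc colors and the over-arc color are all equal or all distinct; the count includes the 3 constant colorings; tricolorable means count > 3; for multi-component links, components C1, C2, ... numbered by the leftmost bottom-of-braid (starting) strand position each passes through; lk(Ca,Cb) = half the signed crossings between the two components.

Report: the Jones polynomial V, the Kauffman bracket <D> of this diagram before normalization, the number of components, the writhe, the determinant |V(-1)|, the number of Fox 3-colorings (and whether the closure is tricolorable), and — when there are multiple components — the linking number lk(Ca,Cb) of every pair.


V = x^2 - x^3 + 3x^4 - 3x^5 + 3x^6 - 3x^7 + 2x^8 - x^9
<D> = -A^-18 + 2A^-14 - 3A^-10 + 3A^-6 - 3A^-2 + 3A^2 - A^6 + A^10 (w = +6)
1 component over 12 crossings, w = +6
3 Fox colorings among 3^12, |V(-1)| = 17: not tricolorable
why: V spans 7 powers of x: at least 7 crossings in any diagram


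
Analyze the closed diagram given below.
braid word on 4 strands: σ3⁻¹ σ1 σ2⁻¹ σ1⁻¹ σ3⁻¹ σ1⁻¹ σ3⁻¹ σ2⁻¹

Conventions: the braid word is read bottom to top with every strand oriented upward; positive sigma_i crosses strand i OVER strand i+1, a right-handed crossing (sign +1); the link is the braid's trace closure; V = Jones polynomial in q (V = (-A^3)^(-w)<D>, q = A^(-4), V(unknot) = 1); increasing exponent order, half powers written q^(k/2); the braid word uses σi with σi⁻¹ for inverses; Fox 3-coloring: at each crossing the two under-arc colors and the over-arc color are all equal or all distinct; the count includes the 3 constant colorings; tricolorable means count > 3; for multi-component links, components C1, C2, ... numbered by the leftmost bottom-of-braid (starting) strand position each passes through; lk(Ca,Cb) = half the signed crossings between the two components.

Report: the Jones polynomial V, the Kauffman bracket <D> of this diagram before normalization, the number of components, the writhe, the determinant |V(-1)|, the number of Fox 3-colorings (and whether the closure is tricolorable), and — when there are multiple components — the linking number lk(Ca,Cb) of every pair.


V(q) = -q^(-15/2) + q^(-13/2) - 2q^(-11/2) + 2q^(-9/2) - 2q^(-7/2) + q^(-5/2) - q^(-3/2)
bracket: -A^-12 + A^-8 - 2A^-4 + 2 - 2A^4 + A^8 - A^12, w = -6
2 components, writhe -6, over 8 crossings
lk(C1,C2) = -3
det 10, colorings 3 of 3^8 — not tricolorable
observation: the 1 component pair carries total linking -3


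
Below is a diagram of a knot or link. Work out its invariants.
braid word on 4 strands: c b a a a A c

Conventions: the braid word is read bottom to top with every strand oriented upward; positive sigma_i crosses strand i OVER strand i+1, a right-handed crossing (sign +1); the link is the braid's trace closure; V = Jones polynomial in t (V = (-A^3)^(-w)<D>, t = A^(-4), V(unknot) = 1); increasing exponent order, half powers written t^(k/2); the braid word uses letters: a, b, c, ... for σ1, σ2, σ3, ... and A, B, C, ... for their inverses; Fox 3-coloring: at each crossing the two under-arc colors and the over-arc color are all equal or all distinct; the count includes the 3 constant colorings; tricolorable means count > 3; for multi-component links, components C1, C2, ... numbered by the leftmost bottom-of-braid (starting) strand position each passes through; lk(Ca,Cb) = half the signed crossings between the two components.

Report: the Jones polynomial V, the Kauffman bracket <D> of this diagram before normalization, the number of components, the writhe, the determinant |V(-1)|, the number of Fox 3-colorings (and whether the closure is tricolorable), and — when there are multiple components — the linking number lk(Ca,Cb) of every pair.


Jones polynomial: V(t) = t + 2t^3 + t^5
<D> = -A^-5 - 2A^3 - A^11; writhe +5
components 3, writhe +5 (7 crossings)
linking number lk(C1,C2) = +1
lk(C1,C3): 0
lk(C2,C3) = +1
3-colorings: 3 of 3^7, det 4 — not tricolorable
note: span 4 respects span(V) <= c + mu - 1 = 9 for this 3-component diagram


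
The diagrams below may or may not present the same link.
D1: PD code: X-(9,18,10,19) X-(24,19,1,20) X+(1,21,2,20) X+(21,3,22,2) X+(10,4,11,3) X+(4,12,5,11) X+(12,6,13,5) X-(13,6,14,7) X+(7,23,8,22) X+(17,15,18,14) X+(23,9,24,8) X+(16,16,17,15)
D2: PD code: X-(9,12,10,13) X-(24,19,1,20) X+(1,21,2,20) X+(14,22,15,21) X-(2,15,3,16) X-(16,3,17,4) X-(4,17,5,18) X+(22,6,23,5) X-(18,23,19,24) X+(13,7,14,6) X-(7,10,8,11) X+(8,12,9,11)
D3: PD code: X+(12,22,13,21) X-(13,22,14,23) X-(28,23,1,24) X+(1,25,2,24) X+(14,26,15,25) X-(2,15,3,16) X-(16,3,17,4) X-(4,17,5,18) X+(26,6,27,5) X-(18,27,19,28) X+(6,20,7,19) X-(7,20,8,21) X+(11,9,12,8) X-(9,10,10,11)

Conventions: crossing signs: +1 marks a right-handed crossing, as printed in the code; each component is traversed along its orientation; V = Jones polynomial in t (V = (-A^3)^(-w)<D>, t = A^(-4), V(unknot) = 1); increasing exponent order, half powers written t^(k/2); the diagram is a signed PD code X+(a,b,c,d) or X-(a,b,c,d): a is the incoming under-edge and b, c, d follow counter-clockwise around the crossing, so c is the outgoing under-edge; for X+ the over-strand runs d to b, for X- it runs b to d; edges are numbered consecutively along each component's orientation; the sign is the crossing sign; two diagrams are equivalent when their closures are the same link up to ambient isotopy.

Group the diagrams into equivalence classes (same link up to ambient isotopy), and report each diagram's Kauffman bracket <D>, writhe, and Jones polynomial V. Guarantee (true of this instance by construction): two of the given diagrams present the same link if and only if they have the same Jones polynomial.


grouping into links: {D1} | {D2, D3}
V(D1) = t - t^2 + 2t^3 - t^4 + t^5 - t^6  (w +6, c 12, <D> = -A^-6 + A^-2 - A^2 + 2A^6 - A^10 + A^14)
V(D2) = t^-5 - 2t^-4 + 2t^-3 - 2t^-2 + 2t^-1 - 1 + t  (w -2, c 12, <D> = A^-10 - A^-6 + 2A^-2 - 2A^2 + 2A^6 - 2A^10 + A^14)
V(D3) = t^-5 - 2t^-4 + 2t^-3 - 2t^-2 + 2t^-1 - 1 + t  [14 crossings, <D> = A^-10 - A^-6 + 2A^-2 - 2A^2 + 2A^6 - 2A^10 + A^14, w = -2]
why: comparing 3 Jones polynomials yields 2 groups


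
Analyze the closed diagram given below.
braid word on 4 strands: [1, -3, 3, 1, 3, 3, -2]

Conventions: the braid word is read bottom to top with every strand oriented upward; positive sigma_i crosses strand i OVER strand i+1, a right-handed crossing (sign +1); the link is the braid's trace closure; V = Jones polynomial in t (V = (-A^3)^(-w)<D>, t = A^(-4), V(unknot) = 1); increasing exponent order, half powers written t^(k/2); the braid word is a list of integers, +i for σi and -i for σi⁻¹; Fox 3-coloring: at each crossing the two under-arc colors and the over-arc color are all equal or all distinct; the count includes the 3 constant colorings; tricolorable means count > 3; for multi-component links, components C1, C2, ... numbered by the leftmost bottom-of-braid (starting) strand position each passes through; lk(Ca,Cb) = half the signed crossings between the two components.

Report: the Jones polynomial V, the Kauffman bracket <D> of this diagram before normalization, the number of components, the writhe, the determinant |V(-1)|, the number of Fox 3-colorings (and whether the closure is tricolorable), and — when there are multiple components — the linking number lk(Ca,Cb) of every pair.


V = t + 2t^3 + t^5
<D> = -A^-11 - 2A^-3 - A^5 (w = +3)
3 components over 7 crossings, w = +3
lk(C1,C2): +1
lk(C1,C3) = 0
linking number lk(C2,C3) = +1
3 Fox colorings among 3^7, |V(-1)| = 4: not tricolorable
why: free reduction leaves σ1 σ1 σ3 σ3 σ2⁻¹ of the original 7 letters


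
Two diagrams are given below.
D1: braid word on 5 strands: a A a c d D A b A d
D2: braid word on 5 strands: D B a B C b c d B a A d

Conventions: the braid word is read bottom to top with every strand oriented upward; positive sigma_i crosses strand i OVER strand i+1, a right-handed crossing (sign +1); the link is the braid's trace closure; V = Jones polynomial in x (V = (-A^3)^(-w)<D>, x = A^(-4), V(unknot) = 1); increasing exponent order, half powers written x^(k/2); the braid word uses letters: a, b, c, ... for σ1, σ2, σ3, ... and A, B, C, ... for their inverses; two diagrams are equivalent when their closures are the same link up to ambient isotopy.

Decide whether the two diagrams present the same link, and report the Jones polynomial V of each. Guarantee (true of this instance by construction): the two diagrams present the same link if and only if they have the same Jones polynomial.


same link: no
V(D1) = 1  [10 crossings, <D> = A^6, w = +2]
V(D2) = -x^-4 + x^-3 + x^-1  (w 0, c 12, <D> = A^4 + A^12 - A^16)
note: V(x) takes 2 values over 2 diagrams, fixing the grouping


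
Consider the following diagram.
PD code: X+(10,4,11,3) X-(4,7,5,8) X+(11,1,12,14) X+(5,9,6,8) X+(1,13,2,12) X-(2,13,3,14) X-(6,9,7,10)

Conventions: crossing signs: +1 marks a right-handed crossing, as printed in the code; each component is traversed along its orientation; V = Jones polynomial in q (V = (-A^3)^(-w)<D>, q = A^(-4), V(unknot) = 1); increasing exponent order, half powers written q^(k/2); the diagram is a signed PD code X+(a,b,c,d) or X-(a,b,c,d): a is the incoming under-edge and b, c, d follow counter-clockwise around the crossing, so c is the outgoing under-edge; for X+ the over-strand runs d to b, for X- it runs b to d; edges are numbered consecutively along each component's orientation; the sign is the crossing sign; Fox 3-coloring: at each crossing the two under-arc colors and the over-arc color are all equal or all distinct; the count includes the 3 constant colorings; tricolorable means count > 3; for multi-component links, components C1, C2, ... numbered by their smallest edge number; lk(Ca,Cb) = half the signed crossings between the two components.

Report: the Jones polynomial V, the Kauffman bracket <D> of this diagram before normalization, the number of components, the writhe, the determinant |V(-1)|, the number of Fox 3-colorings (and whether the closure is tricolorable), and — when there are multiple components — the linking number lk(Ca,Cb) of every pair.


V = 1
<D> = -A^3 (w = +1)
1 component over 7 crossings, w = +1
3 Fox colorings among 3^7, |V(-1)| = 1: not tricolorable
why: det 1 = |V(-1)|; not divisible by 3, so not tricolorable


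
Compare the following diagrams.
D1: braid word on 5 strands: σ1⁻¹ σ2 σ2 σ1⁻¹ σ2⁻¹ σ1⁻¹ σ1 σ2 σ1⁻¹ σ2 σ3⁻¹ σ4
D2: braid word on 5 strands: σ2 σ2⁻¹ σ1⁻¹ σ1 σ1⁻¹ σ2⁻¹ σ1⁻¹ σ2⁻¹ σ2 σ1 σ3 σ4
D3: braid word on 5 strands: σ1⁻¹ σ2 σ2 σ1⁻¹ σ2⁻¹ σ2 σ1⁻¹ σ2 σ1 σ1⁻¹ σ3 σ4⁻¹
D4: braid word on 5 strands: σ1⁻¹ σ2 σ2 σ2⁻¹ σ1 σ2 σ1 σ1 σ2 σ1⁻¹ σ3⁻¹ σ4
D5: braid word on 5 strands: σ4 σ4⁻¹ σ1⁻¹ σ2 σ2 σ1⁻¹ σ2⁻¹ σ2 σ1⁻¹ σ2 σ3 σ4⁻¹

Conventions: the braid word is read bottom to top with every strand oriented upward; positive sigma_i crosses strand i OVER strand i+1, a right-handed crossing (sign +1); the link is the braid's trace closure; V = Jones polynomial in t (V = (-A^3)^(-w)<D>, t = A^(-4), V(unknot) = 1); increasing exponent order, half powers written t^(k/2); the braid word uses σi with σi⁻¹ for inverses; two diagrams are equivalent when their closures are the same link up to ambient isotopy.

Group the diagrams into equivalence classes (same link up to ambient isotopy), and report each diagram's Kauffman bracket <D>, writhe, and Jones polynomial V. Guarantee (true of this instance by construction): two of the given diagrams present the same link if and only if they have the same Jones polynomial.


grouping into links: {D1, D3, D5} | {D2} | {D4}
V(D1) = -t^-3 + 2t^-2 - 2t^-1 + 3 - 2t + 2t^2 - t^3  (w 0, c 12, <D> = -A^-12 + 2A^-8 - 2A^-4 + 3 - 2A^4 + 2A^8 - A^12)
D2 (bracket 1; 12 crossings at w = 0): V = 1
D3 (bracket -A^-12 + 2A^-8 - 2A^-4 + 3 - 2A^4 + 2A^8 - A^12; 12 crossings at w = 0): V = -t^-3 + 2t^-2 - 2t^-1 + 3 - 2t + 2t^2 - t^3
V(D4) = t - t^2 + 2t^3 - t^4 + t^5 - t^6  [12 crossings, <D> = -A^-12 + A^-8 - A^-4 + 2 - A^4 + A^8, w = +4]
D5 (bracket -A^-12 + 2A^-8 - 2A^-4 + 3 - 2A^4 + 2A^8 - A^12; 12 crossings at w = 0): V = -t^-3 + 2t^-2 - 2t^-1 + 3 - 2t + 2t^2 - t^3
why: 3 values of V(t) split the 5 diagrams


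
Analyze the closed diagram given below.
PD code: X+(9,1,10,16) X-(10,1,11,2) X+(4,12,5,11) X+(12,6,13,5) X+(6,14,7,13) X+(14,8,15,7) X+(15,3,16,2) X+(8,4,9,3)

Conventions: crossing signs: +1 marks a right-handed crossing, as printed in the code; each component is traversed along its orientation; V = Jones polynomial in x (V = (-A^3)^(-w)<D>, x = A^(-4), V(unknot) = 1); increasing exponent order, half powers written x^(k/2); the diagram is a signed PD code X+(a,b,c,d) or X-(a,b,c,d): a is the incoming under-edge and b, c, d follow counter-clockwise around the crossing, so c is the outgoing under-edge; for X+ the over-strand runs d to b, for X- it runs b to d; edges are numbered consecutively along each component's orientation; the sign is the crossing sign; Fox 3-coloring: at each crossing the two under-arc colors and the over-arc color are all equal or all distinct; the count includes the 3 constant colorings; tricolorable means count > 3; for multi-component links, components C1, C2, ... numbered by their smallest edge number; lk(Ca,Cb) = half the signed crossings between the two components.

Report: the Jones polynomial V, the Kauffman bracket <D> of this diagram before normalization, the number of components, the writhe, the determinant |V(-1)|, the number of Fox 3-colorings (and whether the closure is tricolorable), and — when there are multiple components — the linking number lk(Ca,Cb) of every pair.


V = x^2 + x^4 - x^5 + x^6 - x^7
<D> = -A^-10 + A^-6 - A^-2 + A^2 + A^10 (w = +6)
1 component over 8 crossings, w = +6
3 Fox colorings among 3^8, |V(-1)| = 5: not tricolorable
why: det 5 = |V(-1)|; not divisible by 3, so not tricolorable


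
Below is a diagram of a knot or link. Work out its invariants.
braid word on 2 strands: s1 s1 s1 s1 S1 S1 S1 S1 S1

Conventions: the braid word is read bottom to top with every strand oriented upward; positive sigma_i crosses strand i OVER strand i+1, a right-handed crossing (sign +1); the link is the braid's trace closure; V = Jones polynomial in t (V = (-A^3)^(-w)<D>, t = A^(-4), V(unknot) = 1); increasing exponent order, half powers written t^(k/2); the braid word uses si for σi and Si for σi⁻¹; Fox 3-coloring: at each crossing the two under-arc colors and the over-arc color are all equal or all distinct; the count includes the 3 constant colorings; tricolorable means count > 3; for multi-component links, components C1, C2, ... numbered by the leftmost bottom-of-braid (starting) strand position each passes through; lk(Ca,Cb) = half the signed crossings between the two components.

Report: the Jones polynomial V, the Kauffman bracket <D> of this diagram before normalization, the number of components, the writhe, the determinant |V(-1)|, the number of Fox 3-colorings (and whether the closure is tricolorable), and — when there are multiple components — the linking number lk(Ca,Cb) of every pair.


V = 1
<D> = -A^-3 (w = -1)
1 component over 9 crossings, w = -1
3 Fox colorings among 3^9, |V(-1)| = 1: not tricolorable
why: the word shrinks to σ1⁻¹ after cancelling


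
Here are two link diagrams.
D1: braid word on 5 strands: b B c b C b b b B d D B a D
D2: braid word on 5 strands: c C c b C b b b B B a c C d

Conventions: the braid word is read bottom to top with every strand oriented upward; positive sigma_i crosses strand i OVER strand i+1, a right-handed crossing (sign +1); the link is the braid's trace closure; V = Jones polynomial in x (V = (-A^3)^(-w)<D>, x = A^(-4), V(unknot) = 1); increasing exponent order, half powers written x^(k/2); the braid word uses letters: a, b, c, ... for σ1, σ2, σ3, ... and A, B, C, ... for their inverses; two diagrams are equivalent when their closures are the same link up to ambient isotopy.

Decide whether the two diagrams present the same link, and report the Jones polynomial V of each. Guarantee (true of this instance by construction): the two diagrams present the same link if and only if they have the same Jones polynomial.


same link: yes
V(D1) = 1  [14 crossings, <D> = A^6, w = +2]
V(D2) = 1  [14 crossings, <D> = A^12, w = +4]
insight: D2 (14 crossings) and D1 (14) are Markov-related braid presentations


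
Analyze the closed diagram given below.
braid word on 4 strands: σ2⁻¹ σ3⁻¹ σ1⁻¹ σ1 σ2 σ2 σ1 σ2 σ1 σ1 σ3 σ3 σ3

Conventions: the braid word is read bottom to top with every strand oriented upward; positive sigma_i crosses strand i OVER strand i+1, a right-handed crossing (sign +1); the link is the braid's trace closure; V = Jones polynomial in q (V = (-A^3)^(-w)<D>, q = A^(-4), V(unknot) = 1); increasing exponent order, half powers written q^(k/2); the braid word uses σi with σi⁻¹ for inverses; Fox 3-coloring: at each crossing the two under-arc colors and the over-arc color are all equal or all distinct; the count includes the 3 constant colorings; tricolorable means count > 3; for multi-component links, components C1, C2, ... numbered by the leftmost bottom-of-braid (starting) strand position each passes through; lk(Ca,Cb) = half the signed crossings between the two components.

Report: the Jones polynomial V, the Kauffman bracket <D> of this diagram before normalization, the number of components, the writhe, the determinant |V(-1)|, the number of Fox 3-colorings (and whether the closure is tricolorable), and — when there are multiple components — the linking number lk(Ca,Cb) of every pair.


V = q^3 + q^5 - q^6 + q^7 - q^8 + q^9 - q^10
<D> = A^-19 - A^-15 + A^-11 - A^-7 + A^-3 - A - A^9 (w = +7)
1 component over 13 crossings, w = +7
3 Fox colorings among 3^13, |V(-1)| = 7: not tricolorable
why: free reduction leaves σ2⁻¹ σ3⁻¹ σ2 σ2 σ1 σ2 σ1 σ1 σ3 σ3 σ3 of the original 13 letters


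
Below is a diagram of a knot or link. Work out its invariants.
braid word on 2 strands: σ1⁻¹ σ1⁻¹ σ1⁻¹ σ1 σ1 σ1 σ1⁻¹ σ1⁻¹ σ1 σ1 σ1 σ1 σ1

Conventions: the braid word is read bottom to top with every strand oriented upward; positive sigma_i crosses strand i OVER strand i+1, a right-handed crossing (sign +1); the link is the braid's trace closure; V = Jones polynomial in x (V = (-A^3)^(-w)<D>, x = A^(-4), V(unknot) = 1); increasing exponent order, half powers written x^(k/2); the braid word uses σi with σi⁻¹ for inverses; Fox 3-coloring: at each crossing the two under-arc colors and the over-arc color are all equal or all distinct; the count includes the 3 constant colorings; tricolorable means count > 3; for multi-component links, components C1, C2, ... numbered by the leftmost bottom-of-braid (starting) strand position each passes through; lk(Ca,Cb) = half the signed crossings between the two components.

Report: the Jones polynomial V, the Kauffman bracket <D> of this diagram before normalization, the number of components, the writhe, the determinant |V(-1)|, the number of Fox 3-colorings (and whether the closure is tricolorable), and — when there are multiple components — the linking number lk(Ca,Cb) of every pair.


V(x) = x + x^3 - x^4
bracket: A^-7 - A^-3 - A^5, w = +3
1 component, writhe +3, over 13 crossings
det 3, colorings 9 of 3^13 — tricolorable
observation: det 3 = |V(-1)|; divisible by 3, so tricolorable


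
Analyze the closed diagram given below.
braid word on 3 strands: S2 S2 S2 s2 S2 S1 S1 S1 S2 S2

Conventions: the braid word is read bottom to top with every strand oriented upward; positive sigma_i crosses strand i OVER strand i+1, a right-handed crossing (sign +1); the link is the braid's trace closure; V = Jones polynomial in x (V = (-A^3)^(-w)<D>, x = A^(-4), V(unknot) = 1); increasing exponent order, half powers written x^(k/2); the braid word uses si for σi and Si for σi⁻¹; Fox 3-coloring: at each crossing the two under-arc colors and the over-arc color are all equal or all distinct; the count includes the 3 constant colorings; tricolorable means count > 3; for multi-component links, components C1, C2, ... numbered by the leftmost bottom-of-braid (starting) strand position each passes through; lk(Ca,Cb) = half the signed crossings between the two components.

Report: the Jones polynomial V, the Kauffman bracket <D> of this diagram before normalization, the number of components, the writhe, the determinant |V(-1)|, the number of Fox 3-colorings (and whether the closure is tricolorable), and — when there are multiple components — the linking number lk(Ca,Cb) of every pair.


Jones polynomial: V(x) = x^-11 - 2x^-10 + 2x^-9 - 3x^-8 + 2x^-7 - 2x^-6 + 2x^-5 + x^-3
<D> = A^-12 + 2A^-4 - 2 + 2A^4 - 3A^8 + 2A^12 - 2A^16 + A^20; writhe -8
components 1, writhe -8 (10 crossings)
3-colorings: 9 of 3^10, det 15 — tricolorable
note: w = -8 shifts under R1 moves; the (-A^3)^(8) factor cancels that in V


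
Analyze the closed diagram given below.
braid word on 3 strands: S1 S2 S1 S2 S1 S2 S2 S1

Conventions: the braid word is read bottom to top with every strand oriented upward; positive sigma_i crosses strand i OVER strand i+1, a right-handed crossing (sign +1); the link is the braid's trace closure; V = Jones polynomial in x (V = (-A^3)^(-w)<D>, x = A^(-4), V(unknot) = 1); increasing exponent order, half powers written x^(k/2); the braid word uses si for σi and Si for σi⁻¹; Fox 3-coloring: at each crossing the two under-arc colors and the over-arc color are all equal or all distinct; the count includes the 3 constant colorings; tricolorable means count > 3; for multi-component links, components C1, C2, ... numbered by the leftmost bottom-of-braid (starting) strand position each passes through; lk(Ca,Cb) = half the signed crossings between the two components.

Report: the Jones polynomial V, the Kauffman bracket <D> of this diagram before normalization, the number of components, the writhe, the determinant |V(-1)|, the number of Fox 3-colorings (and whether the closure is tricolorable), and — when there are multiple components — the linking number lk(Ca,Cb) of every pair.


Jones polynomial: V(x) = -x^-8 + x^-5 + x^-3
<D> = A^-12 + A^-4 - A^8; writhe -8
components 1, writhe -8 (8 crossings)
3-colorings: 9 of 3^8, det 3 — tricolorable
note: |V(-1)| = 3: so tricolorable, since 3 divides 3


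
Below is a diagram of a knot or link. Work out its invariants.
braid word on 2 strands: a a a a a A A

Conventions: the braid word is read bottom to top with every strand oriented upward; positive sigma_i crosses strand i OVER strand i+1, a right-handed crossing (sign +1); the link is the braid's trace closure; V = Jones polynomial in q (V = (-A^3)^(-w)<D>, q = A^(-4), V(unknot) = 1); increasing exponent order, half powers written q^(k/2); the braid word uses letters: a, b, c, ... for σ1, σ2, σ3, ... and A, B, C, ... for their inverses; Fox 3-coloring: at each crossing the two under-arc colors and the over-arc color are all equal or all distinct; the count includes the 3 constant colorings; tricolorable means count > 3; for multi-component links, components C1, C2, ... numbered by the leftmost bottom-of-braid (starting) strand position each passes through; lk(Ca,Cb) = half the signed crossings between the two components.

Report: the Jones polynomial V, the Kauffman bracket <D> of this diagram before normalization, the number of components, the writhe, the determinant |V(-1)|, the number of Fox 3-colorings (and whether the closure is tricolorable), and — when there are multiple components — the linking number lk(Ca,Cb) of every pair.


V(q) = q + q^3 - q^4
bracket: A^-7 - A^-3 - A^5, w = +3
1 component, writhe +3, over 7 crossings
det 3, colorings 9 of 3^7 — tricolorable
observation: |V(-1)| = 3: so tricolorable, since 3 divides 3


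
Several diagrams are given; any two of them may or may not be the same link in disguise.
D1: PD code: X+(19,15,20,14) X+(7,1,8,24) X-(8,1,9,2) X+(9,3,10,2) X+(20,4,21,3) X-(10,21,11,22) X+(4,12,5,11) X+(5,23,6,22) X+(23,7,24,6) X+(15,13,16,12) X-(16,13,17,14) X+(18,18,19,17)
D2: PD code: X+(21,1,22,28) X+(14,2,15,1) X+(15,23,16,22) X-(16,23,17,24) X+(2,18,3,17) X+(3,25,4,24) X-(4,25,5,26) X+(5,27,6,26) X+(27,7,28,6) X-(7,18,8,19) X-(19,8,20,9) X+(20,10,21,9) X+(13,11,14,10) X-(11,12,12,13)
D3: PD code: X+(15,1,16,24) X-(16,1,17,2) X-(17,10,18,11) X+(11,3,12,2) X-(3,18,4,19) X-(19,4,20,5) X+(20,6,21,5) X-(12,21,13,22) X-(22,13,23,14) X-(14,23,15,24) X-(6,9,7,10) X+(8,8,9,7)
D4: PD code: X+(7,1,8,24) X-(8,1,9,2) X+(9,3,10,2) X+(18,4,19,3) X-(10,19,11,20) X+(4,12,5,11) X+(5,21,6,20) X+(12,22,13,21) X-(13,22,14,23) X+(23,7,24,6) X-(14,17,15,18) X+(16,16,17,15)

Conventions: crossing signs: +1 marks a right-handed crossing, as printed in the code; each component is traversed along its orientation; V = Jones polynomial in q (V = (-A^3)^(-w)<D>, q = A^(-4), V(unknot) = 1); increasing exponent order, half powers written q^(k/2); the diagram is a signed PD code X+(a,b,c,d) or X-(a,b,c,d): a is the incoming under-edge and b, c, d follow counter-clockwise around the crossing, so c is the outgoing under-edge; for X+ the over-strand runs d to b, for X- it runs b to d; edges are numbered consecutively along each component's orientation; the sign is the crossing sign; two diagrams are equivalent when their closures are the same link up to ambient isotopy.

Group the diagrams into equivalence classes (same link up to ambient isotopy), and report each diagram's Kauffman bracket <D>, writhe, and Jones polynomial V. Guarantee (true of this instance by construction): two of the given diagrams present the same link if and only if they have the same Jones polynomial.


grouping into links: {D1, D2, D4} | {D3}
V(D1) = q - q^2 + 2q^3 - q^4 + q^5 - q^6  (w +6, c 12, <D> = -A^-6 + A^-2 - A^2 + 2A^6 - A^10 + A^14)
V(D2) = q - q^2 + 2q^3 - q^4 + q^5 - q^6  (w +4, c 14, <D> = -A^-12 + A^-8 - A^-4 + 2 - A^4 + A^8)
V(D3) = -q^-6 + q^-5 - q^-4 + 2q^-3 - q^-2 + q^-1  (w -4, c 12, <D> = A^-8 - A^-4 + 2 - A^4 + A^8 - A^12)
D4 (bracket -A^-12 + A^-8 - A^-4 + 2 - A^4 + A^8; 12 crossings at w = +4): V = q - q^2 + 2q^3 - q^4 + q^5 - q^6
key observation: 2 values of V(q) split the 4 diagrams


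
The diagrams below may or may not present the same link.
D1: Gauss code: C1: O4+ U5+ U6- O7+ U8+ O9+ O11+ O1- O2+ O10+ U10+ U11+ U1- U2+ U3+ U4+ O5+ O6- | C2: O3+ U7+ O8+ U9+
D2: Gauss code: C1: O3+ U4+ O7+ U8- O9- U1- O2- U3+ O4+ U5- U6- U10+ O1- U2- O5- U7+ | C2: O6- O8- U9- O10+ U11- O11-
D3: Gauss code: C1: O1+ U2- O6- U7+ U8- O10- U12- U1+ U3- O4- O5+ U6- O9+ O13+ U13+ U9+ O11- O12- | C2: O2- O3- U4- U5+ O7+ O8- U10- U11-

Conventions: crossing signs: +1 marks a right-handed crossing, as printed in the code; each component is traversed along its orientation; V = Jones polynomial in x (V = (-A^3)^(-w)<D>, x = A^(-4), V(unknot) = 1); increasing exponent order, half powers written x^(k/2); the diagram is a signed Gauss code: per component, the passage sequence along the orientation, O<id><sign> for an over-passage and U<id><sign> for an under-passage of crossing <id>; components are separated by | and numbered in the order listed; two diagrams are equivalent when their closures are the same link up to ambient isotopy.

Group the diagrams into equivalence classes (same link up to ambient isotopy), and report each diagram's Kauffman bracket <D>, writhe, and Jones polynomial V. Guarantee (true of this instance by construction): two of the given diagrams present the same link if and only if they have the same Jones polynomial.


equivalence classes: {D1} | {D2} | {D3}
D1 (bracket A^-1 - A^3 + A^7 + A^15; 11 crossings at w = +7): V = -x^(3/2) - x^(7/2) + x^(9/2) - x^(11/2)
V(D2) = x^(-11/2) - 2x^(-9/2) + 3x^(-7/2) - 5x^(-5/2) + 4x^(-3/2) - 5x^(-1/2) + 3x^(1/2) - 2x^(3/2) + x^(5/2)  [11 crossings, <D> = -A^-19 + 2A^-15 - 3A^-11 + 5A^-7 - 4A^-3 + 5A - 3A^5 + 2A^9 - A^13, w = -3]
V(D3) = -x^(-11/2) + x^(-9/2) - x^(-7/2) - x^(-3/2)  [13 crossings, <D> = A^-3 + A^5 - A^9 + A^13, w = -3]
key observation: comparing 3 Jones polynomials yields 3 groups


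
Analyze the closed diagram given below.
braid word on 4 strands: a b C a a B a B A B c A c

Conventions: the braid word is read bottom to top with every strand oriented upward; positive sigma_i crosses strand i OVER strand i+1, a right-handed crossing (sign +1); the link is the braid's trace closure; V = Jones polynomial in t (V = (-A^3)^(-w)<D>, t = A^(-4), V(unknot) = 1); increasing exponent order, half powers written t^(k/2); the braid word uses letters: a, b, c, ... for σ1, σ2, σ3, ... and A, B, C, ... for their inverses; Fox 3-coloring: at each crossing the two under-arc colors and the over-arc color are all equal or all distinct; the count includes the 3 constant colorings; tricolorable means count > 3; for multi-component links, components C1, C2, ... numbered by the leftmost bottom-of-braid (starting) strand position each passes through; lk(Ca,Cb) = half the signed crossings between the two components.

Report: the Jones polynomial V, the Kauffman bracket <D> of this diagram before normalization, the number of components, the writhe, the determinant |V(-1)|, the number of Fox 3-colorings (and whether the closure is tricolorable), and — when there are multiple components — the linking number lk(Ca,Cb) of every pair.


V = t^-2 - t^-1 + 2 - 2t + t^2 - t^3 + t^4
<D> = -A^-13 + A^-9 - A^-5 + 2A^-1 - 2A^3 + A^7 - A^11 (w = +1)
1 component over 13 crossings, w = +1
9 Fox colorings among 3^13, |V(-1)| = 9: tricolorable
why: w = +1 shifts under R1 moves; the (-A^3)^(-1) factor cancels that in V


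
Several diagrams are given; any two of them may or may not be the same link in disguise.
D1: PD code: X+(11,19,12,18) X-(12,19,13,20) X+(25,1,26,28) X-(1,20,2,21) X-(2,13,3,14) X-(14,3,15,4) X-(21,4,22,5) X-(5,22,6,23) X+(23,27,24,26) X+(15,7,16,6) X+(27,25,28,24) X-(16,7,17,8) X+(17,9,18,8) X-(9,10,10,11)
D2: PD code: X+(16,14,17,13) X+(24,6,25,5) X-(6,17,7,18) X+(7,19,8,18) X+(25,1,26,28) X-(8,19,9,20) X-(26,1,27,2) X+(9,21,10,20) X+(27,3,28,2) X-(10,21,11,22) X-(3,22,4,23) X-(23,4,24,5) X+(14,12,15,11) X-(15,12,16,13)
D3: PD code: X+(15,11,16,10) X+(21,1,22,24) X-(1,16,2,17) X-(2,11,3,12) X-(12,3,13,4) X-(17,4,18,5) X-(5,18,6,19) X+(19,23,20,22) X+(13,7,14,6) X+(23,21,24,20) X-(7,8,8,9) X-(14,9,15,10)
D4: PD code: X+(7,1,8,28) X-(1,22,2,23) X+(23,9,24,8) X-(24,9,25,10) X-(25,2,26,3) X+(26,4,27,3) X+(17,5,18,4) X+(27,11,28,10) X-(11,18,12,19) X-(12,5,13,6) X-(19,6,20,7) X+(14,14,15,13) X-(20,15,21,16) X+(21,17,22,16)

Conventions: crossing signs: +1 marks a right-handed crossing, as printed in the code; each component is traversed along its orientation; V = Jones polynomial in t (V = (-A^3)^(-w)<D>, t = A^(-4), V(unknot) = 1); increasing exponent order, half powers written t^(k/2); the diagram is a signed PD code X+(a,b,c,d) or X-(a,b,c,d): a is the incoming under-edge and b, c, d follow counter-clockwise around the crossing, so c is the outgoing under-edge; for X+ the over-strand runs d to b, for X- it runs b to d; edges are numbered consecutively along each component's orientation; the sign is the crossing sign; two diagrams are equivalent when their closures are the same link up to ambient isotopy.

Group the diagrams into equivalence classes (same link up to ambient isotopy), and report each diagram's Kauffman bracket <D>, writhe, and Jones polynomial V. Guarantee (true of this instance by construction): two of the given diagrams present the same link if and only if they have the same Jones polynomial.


grouping into links: {D1, D3} | {D2} | {D4}
V(D1) = -t^-5 + t^-4 - 2t^-3 + 4t^-2 - 3t^-1 + 4 - 3t + 2t^2 - t^3  (w -2, c 14, <D> = -A^-18 + 2A^-14 - 3A^-10 + 4A^-6 - 3A^-2 + 4A^2 - 2A^6 + A^10 - A^14)
V(D2) = 1  (w 0, c 14, <D> = 1)
V(D3) = -t^-5 + t^-4 - 2t^-3 + 4t^-2 - 3t^-1 + 4 - 3t + 2t^2 - t^3  [12 crossings, <D> = -A^-18 + 2A^-14 - 3A^-10 + 4A^-6 - 3A^-2 + 4A^2 - 2A^6 + A^10 - A^14, w = -2]
V(D4) = t^-2 - t^-1 + 1 - t + t^2  (w 0, c 14, <D> = A^-8 - A^-4 + 1 - A^4 + A^8)
why: 3 classes among 4 diagrams; unequal V(t) rules out equality
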